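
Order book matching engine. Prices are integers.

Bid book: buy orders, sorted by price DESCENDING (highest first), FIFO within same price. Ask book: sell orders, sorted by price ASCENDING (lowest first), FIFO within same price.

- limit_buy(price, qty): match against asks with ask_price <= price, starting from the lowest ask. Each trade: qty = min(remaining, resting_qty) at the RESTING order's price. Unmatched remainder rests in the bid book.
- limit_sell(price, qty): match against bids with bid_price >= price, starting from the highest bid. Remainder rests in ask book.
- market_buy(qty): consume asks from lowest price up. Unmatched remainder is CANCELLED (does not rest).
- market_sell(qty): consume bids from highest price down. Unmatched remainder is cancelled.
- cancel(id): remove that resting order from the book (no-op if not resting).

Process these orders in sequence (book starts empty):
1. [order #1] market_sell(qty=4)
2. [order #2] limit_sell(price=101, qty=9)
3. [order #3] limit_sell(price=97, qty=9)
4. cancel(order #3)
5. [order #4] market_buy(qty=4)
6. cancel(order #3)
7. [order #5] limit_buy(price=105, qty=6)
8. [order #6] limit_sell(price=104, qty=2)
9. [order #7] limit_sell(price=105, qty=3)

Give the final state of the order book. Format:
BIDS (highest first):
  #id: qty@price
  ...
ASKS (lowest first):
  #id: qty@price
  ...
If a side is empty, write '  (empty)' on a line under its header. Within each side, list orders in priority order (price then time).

After op 1 [order #1] market_sell(qty=4): fills=none; bids=[-] asks=[-]
After op 2 [order #2] limit_sell(price=101, qty=9): fills=none; bids=[-] asks=[#2:9@101]
After op 3 [order #3] limit_sell(price=97, qty=9): fills=none; bids=[-] asks=[#3:9@97 #2:9@101]
After op 4 cancel(order #3): fills=none; bids=[-] asks=[#2:9@101]
After op 5 [order #4] market_buy(qty=4): fills=#4x#2:4@101; bids=[-] asks=[#2:5@101]
After op 6 cancel(order #3): fills=none; bids=[-] asks=[#2:5@101]
After op 7 [order #5] limit_buy(price=105, qty=6): fills=#5x#2:5@101; bids=[#5:1@105] asks=[-]
After op 8 [order #6] limit_sell(price=104, qty=2): fills=#5x#6:1@105; bids=[-] asks=[#6:1@104]
After op 9 [order #7] limit_sell(price=105, qty=3): fills=none; bids=[-] asks=[#6:1@104 #7:3@105]

Answer: BIDS (highest first):
  (empty)
ASKS (lowest first):
  #6: 1@104
  #7: 3@105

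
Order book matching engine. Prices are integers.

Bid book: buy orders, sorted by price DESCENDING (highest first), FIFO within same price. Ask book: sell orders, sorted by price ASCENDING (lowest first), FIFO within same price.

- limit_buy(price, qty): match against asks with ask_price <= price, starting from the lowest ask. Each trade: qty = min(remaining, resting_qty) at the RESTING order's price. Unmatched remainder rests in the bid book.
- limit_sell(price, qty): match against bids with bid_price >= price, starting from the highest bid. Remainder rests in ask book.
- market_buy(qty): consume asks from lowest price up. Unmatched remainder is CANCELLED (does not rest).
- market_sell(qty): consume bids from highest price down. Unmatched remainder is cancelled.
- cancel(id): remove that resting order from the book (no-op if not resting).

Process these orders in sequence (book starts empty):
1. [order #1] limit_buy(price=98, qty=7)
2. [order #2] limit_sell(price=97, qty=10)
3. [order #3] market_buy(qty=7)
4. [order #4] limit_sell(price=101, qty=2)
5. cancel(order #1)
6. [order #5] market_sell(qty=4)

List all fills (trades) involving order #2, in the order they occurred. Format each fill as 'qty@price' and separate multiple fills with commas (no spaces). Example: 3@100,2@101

Answer: 7@98,3@97

Derivation:
After op 1 [order #1] limit_buy(price=98, qty=7): fills=none; bids=[#1:7@98] asks=[-]
After op 2 [order #2] limit_sell(price=97, qty=10): fills=#1x#2:7@98; bids=[-] asks=[#2:3@97]
After op 3 [order #3] market_buy(qty=7): fills=#3x#2:3@97; bids=[-] asks=[-]
After op 4 [order #4] limit_sell(price=101, qty=2): fills=none; bids=[-] asks=[#4:2@101]
After op 5 cancel(order #1): fills=none; bids=[-] asks=[#4:2@101]
After op 6 [order #5] market_sell(qty=4): fills=none; bids=[-] asks=[#4:2@101]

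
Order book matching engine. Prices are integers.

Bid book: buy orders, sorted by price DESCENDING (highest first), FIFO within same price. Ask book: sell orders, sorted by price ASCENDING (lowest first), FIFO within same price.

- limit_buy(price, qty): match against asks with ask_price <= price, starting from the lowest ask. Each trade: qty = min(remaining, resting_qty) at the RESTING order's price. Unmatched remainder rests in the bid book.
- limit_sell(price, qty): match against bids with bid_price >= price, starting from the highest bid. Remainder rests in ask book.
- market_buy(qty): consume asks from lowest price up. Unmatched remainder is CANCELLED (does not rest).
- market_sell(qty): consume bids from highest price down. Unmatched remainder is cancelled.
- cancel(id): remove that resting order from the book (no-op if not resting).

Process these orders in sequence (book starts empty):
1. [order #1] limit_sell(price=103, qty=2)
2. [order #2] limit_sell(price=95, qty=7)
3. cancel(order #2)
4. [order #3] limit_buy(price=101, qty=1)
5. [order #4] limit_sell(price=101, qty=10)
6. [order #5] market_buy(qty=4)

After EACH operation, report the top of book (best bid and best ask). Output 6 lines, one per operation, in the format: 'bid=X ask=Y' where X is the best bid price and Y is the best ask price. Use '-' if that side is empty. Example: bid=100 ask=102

After op 1 [order #1] limit_sell(price=103, qty=2): fills=none; bids=[-] asks=[#1:2@103]
After op 2 [order #2] limit_sell(price=95, qty=7): fills=none; bids=[-] asks=[#2:7@95 #1:2@103]
After op 3 cancel(order #2): fills=none; bids=[-] asks=[#1:2@103]
After op 4 [order #3] limit_buy(price=101, qty=1): fills=none; bids=[#3:1@101] asks=[#1:2@103]
After op 5 [order #4] limit_sell(price=101, qty=10): fills=#3x#4:1@101; bids=[-] asks=[#4:9@101 #1:2@103]
After op 6 [order #5] market_buy(qty=4): fills=#5x#4:4@101; bids=[-] asks=[#4:5@101 #1:2@103]

Answer: bid=- ask=103
bid=- ask=95
bid=- ask=103
bid=101 ask=103
bid=- ask=101
bid=- ask=101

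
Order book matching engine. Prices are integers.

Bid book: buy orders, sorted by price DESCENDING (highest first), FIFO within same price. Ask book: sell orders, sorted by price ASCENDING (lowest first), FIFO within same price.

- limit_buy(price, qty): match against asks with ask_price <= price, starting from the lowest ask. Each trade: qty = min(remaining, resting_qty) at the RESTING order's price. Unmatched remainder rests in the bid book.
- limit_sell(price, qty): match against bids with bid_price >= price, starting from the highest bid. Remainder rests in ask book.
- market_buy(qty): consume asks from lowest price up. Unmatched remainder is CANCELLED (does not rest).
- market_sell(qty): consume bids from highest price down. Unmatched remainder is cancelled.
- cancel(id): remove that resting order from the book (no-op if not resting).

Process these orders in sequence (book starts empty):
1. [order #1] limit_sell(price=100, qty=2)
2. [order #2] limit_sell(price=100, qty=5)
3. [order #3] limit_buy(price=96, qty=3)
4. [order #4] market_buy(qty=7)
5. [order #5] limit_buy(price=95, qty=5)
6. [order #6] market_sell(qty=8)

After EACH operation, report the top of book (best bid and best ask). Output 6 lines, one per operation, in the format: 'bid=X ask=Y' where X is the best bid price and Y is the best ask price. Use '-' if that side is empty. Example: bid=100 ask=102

Answer: bid=- ask=100
bid=- ask=100
bid=96 ask=100
bid=96 ask=-
bid=96 ask=-
bid=- ask=-

Derivation:
After op 1 [order #1] limit_sell(price=100, qty=2): fills=none; bids=[-] asks=[#1:2@100]
After op 2 [order #2] limit_sell(price=100, qty=5): fills=none; bids=[-] asks=[#1:2@100 #2:5@100]
After op 3 [order #3] limit_buy(price=96, qty=3): fills=none; bids=[#3:3@96] asks=[#1:2@100 #2:5@100]
After op 4 [order #4] market_buy(qty=7): fills=#4x#1:2@100 #4x#2:5@100; bids=[#3:3@96] asks=[-]
After op 5 [order #5] limit_buy(price=95, qty=5): fills=none; bids=[#3:3@96 #5:5@95] asks=[-]
After op 6 [order #6] market_sell(qty=8): fills=#3x#6:3@96 #5x#6:5@95; bids=[-] asks=[-]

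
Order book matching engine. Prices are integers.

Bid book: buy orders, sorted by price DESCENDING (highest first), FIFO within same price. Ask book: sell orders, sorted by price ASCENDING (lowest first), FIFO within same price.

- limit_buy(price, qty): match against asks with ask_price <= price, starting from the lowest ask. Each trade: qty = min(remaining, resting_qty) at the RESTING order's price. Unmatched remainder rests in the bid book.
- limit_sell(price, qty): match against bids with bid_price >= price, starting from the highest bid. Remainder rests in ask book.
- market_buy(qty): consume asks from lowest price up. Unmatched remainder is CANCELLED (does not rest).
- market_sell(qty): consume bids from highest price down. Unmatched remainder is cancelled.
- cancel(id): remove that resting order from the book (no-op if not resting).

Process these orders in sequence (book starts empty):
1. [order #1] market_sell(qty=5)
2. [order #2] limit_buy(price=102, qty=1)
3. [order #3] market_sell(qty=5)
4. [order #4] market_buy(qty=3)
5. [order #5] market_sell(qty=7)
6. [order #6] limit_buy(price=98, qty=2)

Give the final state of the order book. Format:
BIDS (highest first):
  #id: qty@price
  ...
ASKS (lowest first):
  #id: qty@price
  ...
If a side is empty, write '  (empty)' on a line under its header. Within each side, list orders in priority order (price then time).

Answer: BIDS (highest first):
  #6: 2@98
ASKS (lowest first):
  (empty)

Derivation:
After op 1 [order #1] market_sell(qty=5): fills=none; bids=[-] asks=[-]
After op 2 [order #2] limit_buy(price=102, qty=1): fills=none; bids=[#2:1@102] asks=[-]
After op 3 [order #3] market_sell(qty=5): fills=#2x#3:1@102; bids=[-] asks=[-]
After op 4 [order #4] market_buy(qty=3): fills=none; bids=[-] asks=[-]
After op 5 [order #5] market_sell(qty=7): fills=none; bids=[-] asks=[-]
After op 6 [order #6] limit_buy(price=98, qty=2): fills=none; bids=[#6:2@98] asks=[-]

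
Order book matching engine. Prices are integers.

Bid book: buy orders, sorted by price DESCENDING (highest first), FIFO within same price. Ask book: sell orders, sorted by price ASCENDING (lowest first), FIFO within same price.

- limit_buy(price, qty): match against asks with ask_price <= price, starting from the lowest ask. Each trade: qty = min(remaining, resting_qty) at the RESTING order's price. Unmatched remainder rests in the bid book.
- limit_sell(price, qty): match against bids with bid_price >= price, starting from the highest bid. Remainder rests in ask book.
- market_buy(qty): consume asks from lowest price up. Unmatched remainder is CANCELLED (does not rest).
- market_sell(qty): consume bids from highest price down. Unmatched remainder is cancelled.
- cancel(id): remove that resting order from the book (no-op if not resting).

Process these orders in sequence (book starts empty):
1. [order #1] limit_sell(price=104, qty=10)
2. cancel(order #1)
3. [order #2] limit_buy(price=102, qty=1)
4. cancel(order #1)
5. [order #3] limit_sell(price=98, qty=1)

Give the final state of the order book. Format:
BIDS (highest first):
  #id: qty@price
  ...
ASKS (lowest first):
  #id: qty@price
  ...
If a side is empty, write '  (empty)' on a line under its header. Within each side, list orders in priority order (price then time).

Answer: BIDS (highest first):
  (empty)
ASKS (lowest first):
  (empty)

Derivation:
After op 1 [order #1] limit_sell(price=104, qty=10): fills=none; bids=[-] asks=[#1:10@104]
After op 2 cancel(order #1): fills=none; bids=[-] asks=[-]
After op 3 [order #2] limit_buy(price=102, qty=1): fills=none; bids=[#2:1@102] asks=[-]
After op 4 cancel(order #1): fills=none; bids=[#2:1@102] asks=[-]
After op 5 [order #3] limit_sell(price=98, qty=1): fills=#2x#3:1@102; bids=[-] asks=[-]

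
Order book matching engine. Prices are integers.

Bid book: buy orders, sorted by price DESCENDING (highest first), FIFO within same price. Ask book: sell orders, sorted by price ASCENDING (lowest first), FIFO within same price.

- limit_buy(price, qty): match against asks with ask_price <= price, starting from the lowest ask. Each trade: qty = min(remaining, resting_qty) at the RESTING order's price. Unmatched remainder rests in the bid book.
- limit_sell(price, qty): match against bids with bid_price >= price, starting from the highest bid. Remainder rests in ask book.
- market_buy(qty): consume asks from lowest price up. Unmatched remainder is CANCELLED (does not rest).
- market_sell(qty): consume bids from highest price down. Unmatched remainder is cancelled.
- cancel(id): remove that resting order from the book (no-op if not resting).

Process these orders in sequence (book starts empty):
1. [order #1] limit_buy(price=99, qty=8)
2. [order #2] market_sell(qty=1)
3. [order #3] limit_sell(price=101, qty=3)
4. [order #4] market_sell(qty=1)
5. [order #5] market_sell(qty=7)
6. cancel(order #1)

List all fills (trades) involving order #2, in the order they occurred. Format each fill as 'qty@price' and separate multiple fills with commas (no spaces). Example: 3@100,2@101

Answer: 1@99

Derivation:
After op 1 [order #1] limit_buy(price=99, qty=8): fills=none; bids=[#1:8@99] asks=[-]
After op 2 [order #2] market_sell(qty=1): fills=#1x#2:1@99; bids=[#1:7@99] asks=[-]
After op 3 [order #3] limit_sell(price=101, qty=3): fills=none; bids=[#1:7@99] asks=[#3:3@101]
After op 4 [order #4] market_sell(qty=1): fills=#1x#4:1@99; bids=[#1:6@99] asks=[#3:3@101]
After op 5 [order #5] market_sell(qty=7): fills=#1x#5:6@99; bids=[-] asks=[#3:3@101]
After op 6 cancel(order #1): fills=none; bids=[-] asks=[#3:3@101]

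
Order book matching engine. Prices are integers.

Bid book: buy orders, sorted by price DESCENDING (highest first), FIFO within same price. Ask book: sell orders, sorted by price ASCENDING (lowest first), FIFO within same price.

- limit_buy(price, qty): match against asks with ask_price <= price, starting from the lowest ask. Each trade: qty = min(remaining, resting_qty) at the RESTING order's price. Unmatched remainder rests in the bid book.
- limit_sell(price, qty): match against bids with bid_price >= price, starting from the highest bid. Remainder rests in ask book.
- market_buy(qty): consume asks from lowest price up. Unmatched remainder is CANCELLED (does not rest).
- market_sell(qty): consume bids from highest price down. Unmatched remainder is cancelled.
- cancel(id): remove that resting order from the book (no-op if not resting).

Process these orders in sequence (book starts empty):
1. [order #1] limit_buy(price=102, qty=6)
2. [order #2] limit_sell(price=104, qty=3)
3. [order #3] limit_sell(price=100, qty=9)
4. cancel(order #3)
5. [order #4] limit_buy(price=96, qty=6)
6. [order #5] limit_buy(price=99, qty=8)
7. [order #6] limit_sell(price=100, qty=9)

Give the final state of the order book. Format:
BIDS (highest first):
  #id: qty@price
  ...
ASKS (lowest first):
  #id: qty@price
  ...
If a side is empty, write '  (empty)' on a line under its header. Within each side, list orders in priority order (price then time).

After op 1 [order #1] limit_buy(price=102, qty=6): fills=none; bids=[#1:6@102] asks=[-]
After op 2 [order #2] limit_sell(price=104, qty=3): fills=none; bids=[#1:6@102] asks=[#2:3@104]
After op 3 [order #3] limit_sell(price=100, qty=9): fills=#1x#3:6@102; bids=[-] asks=[#3:3@100 #2:3@104]
After op 4 cancel(order #3): fills=none; bids=[-] asks=[#2:3@104]
After op 5 [order #4] limit_buy(price=96, qty=6): fills=none; bids=[#4:6@96] asks=[#2:3@104]
After op 6 [order #5] limit_buy(price=99, qty=8): fills=none; bids=[#5:8@99 #4:6@96] asks=[#2:3@104]
After op 7 [order #6] limit_sell(price=100, qty=9): fills=none; bids=[#5:8@99 #4:6@96] asks=[#6:9@100 #2:3@104]

Answer: BIDS (highest first):
  #5: 8@99
  #4: 6@96
ASKS (lowest first):
  #6: 9@100
  #2: 3@104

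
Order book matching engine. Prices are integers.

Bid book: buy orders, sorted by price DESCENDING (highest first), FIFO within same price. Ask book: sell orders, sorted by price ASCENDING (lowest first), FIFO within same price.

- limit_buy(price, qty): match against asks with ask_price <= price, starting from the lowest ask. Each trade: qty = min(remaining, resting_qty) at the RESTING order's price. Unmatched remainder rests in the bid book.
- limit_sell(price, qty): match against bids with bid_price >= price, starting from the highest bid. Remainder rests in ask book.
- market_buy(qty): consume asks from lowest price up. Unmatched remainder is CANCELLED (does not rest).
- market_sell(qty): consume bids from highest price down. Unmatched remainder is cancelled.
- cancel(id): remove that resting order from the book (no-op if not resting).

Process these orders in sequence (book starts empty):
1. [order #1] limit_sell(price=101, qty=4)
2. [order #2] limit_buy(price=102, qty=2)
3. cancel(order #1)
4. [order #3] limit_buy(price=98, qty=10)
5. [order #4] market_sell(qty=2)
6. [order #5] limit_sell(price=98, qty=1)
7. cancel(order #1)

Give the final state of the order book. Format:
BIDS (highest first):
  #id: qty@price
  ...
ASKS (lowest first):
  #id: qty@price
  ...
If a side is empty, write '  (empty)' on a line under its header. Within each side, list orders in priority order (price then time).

After op 1 [order #1] limit_sell(price=101, qty=4): fills=none; bids=[-] asks=[#1:4@101]
After op 2 [order #2] limit_buy(price=102, qty=2): fills=#2x#1:2@101; bids=[-] asks=[#1:2@101]
After op 3 cancel(order #1): fills=none; bids=[-] asks=[-]
After op 4 [order #3] limit_buy(price=98, qty=10): fills=none; bids=[#3:10@98] asks=[-]
After op 5 [order #4] market_sell(qty=2): fills=#3x#4:2@98; bids=[#3:8@98] asks=[-]
After op 6 [order #5] limit_sell(price=98, qty=1): fills=#3x#5:1@98; bids=[#3:7@98] asks=[-]
After op 7 cancel(order #1): fills=none; bids=[#3:7@98] asks=[-]

Answer: BIDS (highest first):
  #3: 7@98
ASKS (lowest first):
  (empty)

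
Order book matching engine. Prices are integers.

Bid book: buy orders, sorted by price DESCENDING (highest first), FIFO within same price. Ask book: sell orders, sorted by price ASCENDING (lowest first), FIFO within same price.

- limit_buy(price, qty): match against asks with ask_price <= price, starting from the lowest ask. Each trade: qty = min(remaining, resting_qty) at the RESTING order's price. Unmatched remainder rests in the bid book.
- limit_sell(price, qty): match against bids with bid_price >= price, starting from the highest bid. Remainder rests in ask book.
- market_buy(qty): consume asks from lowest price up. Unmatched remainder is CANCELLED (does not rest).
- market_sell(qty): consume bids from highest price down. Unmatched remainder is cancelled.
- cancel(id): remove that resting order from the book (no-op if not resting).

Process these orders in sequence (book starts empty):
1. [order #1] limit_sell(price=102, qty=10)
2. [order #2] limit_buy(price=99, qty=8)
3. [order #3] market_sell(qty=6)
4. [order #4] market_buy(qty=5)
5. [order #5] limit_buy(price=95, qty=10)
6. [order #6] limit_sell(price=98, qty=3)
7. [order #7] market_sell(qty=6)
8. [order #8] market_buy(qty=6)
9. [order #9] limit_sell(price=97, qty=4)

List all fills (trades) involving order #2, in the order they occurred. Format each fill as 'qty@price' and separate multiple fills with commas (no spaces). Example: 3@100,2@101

After op 1 [order #1] limit_sell(price=102, qty=10): fills=none; bids=[-] asks=[#1:10@102]
After op 2 [order #2] limit_buy(price=99, qty=8): fills=none; bids=[#2:8@99] asks=[#1:10@102]
After op 3 [order #3] market_sell(qty=6): fills=#2x#3:6@99; bids=[#2:2@99] asks=[#1:10@102]
After op 4 [order #4] market_buy(qty=5): fills=#4x#1:5@102; bids=[#2:2@99] asks=[#1:5@102]
After op 5 [order #5] limit_buy(price=95, qty=10): fills=none; bids=[#2:2@99 #5:10@95] asks=[#1:5@102]
After op 6 [order #6] limit_sell(price=98, qty=3): fills=#2x#6:2@99; bids=[#5:10@95] asks=[#6:1@98 #1:5@102]
After op 7 [order #7] market_sell(qty=6): fills=#5x#7:6@95; bids=[#5:4@95] asks=[#6:1@98 #1:5@102]
After op 8 [order #8] market_buy(qty=6): fills=#8x#6:1@98 #8x#1:5@102; bids=[#5:4@95] asks=[-]
After op 9 [order #9] limit_sell(price=97, qty=4): fills=none; bids=[#5:4@95] asks=[#9:4@97]

Answer: 6@99,2@99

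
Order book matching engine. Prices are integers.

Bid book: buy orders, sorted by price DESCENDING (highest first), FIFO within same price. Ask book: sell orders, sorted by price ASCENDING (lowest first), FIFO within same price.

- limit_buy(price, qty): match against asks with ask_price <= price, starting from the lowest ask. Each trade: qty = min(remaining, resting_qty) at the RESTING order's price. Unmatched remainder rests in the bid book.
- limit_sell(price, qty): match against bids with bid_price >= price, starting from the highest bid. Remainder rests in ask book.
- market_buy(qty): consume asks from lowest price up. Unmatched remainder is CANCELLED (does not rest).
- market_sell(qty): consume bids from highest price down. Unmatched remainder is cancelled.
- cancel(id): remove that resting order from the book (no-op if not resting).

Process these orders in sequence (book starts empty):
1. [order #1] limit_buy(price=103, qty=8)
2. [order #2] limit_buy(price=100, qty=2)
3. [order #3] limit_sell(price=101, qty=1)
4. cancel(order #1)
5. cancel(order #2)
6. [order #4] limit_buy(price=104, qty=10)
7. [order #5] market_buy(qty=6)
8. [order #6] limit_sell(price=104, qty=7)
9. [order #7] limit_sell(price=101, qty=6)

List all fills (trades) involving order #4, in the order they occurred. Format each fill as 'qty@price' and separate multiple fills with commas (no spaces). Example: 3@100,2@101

Answer: 7@104,3@104

Derivation:
After op 1 [order #1] limit_buy(price=103, qty=8): fills=none; bids=[#1:8@103] asks=[-]
After op 2 [order #2] limit_buy(price=100, qty=2): fills=none; bids=[#1:8@103 #2:2@100] asks=[-]
After op 3 [order #3] limit_sell(price=101, qty=1): fills=#1x#3:1@103; bids=[#1:7@103 #2:2@100] asks=[-]
After op 4 cancel(order #1): fills=none; bids=[#2:2@100] asks=[-]
After op 5 cancel(order #2): fills=none; bids=[-] asks=[-]
After op 6 [order #4] limit_buy(price=104, qty=10): fills=none; bids=[#4:10@104] asks=[-]
After op 7 [order #5] market_buy(qty=6): fills=none; bids=[#4:10@104] asks=[-]
After op 8 [order #6] limit_sell(price=104, qty=7): fills=#4x#6:7@104; bids=[#4:3@104] asks=[-]
After op 9 [order #7] limit_sell(price=101, qty=6): fills=#4x#7:3@104; bids=[-] asks=[#7:3@101]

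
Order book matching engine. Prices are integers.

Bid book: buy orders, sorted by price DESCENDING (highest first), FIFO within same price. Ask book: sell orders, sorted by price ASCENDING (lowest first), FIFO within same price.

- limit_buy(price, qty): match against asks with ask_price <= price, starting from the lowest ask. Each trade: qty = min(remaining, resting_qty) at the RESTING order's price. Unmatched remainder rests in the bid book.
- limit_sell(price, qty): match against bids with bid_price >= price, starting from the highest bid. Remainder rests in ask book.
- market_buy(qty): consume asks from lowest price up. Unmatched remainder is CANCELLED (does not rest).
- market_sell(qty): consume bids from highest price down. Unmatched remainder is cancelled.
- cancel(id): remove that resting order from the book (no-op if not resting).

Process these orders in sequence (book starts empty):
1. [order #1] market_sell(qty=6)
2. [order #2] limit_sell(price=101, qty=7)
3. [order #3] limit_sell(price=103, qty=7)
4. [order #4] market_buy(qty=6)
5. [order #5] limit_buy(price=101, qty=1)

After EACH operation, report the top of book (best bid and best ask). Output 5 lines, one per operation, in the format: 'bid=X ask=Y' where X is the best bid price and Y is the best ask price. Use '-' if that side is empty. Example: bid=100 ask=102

After op 1 [order #1] market_sell(qty=6): fills=none; bids=[-] asks=[-]
After op 2 [order #2] limit_sell(price=101, qty=7): fills=none; bids=[-] asks=[#2:7@101]
After op 3 [order #3] limit_sell(price=103, qty=7): fills=none; bids=[-] asks=[#2:7@101 #3:7@103]
After op 4 [order #4] market_buy(qty=6): fills=#4x#2:6@101; bids=[-] asks=[#2:1@101 #3:7@103]
After op 5 [order #5] limit_buy(price=101, qty=1): fills=#5x#2:1@101; bids=[-] asks=[#3:7@103]

Answer: bid=- ask=-
bid=- ask=101
bid=- ask=101
bid=- ask=101
bid=- ask=103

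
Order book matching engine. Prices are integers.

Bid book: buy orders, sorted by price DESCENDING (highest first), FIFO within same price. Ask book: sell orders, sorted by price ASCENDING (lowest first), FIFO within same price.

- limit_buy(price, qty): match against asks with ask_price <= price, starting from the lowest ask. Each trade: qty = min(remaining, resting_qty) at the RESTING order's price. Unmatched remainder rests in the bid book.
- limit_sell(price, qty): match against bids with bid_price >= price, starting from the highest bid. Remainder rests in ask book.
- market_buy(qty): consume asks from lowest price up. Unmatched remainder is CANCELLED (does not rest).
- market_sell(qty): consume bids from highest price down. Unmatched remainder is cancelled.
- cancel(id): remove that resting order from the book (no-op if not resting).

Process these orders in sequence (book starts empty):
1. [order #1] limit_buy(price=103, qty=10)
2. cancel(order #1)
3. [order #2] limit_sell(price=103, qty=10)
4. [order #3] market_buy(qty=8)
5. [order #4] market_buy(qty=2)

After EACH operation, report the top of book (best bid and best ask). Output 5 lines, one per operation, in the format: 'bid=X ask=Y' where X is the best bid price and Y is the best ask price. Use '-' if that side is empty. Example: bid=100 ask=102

Answer: bid=103 ask=-
bid=- ask=-
bid=- ask=103
bid=- ask=103
bid=- ask=-

Derivation:
After op 1 [order #1] limit_buy(price=103, qty=10): fills=none; bids=[#1:10@103] asks=[-]
After op 2 cancel(order #1): fills=none; bids=[-] asks=[-]
After op 3 [order #2] limit_sell(price=103, qty=10): fills=none; bids=[-] asks=[#2:10@103]
After op 4 [order #3] market_buy(qty=8): fills=#3x#2:8@103; bids=[-] asks=[#2:2@103]
After op 5 [order #4] market_buy(qty=2): fills=#4x#2:2@103; bids=[-] asks=[-]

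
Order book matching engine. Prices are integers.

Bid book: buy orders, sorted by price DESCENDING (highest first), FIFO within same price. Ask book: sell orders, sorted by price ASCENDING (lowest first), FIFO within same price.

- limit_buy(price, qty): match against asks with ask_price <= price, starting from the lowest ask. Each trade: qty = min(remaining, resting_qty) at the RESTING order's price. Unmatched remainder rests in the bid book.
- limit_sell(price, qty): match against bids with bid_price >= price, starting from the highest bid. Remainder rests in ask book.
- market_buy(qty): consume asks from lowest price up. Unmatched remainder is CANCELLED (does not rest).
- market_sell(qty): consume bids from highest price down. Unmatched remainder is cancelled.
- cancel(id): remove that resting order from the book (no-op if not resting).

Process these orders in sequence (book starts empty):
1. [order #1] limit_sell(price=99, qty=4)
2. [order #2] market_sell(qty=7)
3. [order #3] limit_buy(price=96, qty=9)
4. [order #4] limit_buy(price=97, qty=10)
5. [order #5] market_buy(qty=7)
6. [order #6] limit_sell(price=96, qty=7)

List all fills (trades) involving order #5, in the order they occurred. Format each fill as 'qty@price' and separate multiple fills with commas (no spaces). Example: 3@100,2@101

Answer: 4@99

Derivation:
After op 1 [order #1] limit_sell(price=99, qty=4): fills=none; bids=[-] asks=[#1:4@99]
After op 2 [order #2] market_sell(qty=7): fills=none; bids=[-] asks=[#1:4@99]
After op 3 [order #3] limit_buy(price=96, qty=9): fills=none; bids=[#3:9@96] asks=[#1:4@99]
After op 4 [order #4] limit_buy(price=97, qty=10): fills=none; bids=[#4:10@97 #3:9@96] asks=[#1:4@99]
After op 5 [order #5] market_buy(qty=7): fills=#5x#1:4@99; bids=[#4:10@97 #3:9@96] asks=[-]
After op 6 [order #6] limit_sell(price=96, qty=7): fills=#4x#6:7@97; bids=[#4:3@97 #3:9@96] asks=[-]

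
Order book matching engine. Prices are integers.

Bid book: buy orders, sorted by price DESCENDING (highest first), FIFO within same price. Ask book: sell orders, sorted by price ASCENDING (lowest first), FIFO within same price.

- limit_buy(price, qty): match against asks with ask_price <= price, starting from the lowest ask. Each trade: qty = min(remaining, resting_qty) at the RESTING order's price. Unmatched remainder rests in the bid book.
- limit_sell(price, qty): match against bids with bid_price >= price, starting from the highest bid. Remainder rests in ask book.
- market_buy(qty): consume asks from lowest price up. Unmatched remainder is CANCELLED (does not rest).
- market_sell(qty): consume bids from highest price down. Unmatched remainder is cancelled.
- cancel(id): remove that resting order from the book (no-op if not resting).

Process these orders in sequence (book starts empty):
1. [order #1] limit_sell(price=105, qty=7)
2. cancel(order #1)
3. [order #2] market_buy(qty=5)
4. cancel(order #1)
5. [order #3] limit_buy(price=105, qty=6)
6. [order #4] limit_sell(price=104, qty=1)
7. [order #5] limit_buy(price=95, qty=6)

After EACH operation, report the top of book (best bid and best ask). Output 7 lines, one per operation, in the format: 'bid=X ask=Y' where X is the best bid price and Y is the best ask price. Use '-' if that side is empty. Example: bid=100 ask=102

Answer: bid=- ask=105
bid=- ask=-
bid=- ask=-
bid=- ask=-
bid=105 ask=-
bid=105 ask=-
bid=105 ask=-

Derivation:
After op 1 [order #1] limit_sell(price=105, qty=7): fills=none; bids=[-] asks=[#1:7@105]
After op 2 cancel(order #1): fills=none; bids=[-] asks=[-]
After op 3 [order #2] market_buy(qty=5): fills=none; bids=[-] asks=[-]
After op 4 cancel(order #1): fills=none; bids=[-] asks=[-]
After op 5 [order #3] limit_buy(price=105, qty=6): fills=none; bids=[#3:6@105] asks=[-]
After op 6 [order #4] limit_sell(price=104, qty=1): fills=#3x#4:1@105; bids=[#3:5@105] asks=[-]
After op 7 [order #5] limit_buy(price=95, qty=6): fills=none; bids=[#3:5@105 #5:6@95] asks=[-]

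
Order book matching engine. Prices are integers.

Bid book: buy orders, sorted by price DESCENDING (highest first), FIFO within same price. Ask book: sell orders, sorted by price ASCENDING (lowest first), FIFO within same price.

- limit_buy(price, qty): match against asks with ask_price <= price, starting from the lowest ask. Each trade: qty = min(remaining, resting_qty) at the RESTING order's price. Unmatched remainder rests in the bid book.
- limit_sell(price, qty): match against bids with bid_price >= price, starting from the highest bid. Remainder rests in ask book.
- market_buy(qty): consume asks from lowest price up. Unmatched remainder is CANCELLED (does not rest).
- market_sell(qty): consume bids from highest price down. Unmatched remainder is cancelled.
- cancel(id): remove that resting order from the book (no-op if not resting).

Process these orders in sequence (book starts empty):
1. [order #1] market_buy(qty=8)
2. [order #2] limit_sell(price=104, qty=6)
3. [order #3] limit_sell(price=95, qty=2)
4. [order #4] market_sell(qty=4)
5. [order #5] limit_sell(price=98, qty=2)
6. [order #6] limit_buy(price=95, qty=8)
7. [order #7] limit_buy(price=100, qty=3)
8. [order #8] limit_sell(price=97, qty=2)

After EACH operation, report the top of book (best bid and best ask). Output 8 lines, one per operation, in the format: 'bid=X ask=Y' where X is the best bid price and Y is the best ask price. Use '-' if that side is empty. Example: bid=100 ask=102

Answer: bid=- ask=-
bid=- ask=104
bid=- ask=95
bid=- ask=95
bid=- ask=95
bid=95 ask=98
bid=100 ask=104
bid=95 ask=97

Derivation:
After op 1 [order #1] market_buy(qty=8): fills=none; bids=[-] asks=[-]
After op 2 [order #2] limit_sell(price=104, qty=6): fills=none; bids=[-] asks=[#2:6@104]
After op 3 [order #3] limit_sell(price=95, qty=2): fills=none; bids=[-] asks=[#3:2@95 #2:6@104]
After op 4 [order #4] market_sell(qty=4): fills=none; bids=[-] asks=[#3:2@95 #2:6@104]
After op 5 [order #5] limit_sell(price=98, qty=2): fills=none; bids=[-] asks=[#3:2@95 #5:2@98 #2:6@104]
After op 6 [order #6] limit_buy(price=95, qty=8): fills=#6x#3:2@95; bids=[#6:6@95] asks=[#5:2@98 #2:6@104]
After op 7 [order #7] limit_buy(price=100, qty=3): fills=#7x#5:2@98; bids=[#7:1@100 #6:6@95] asks=[#2:6@104]
After op 8 [order #8] limit_sell(price=97, qty=2): fills=#7x#8:1@100; bids=[#6:6@95] asks=[#8:1@97 #2:6@104]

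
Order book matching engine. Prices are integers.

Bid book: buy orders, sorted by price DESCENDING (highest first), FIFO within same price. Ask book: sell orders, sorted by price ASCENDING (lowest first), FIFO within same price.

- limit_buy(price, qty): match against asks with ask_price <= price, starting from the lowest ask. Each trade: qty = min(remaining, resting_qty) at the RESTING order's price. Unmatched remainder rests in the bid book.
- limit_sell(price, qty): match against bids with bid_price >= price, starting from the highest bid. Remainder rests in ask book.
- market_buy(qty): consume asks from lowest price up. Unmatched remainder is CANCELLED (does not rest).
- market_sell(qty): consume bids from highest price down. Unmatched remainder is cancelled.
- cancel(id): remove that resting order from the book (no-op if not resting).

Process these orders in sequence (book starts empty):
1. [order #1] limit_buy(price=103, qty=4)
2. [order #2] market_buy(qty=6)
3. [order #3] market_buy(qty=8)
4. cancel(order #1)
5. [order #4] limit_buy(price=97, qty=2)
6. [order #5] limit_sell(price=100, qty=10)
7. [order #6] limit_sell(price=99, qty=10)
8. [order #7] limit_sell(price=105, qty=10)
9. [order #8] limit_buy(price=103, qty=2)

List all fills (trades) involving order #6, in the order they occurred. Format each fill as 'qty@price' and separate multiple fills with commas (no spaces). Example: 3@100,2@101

Answer: 2@99

Derivation:
After op 1 [order #1] limit_buy(price=103, qty=4): fills=none; bids=[#1:4@103] asks=[-]
After op 2 [order #2] market_buy(qty=6): fills=none; bids=[#1:4@103] asks=[-]
After op 3 [order #3] market_buy(qty=8): fills=none; bids=[#1:4@103] asks=[-]
After op 4 cancel(order #1): fills=none; bids=[-] asks=[-]
After op 5 [order #4] limit_buy(price=97, qty=2): fills=none; bids=[#4:2@97] asks=[-]
After op 6 [order #5] limit_sell(price=100, qty=10): fills=none; bids=[#4:2@97] asks=[#5:10@100]
After op 7 [order #6] limit_sell(price=99, qty=10): fills=none; bids=[#4:2@97] asks=[#6:10@99 #5:10@100]
After op 8 [order #7] limit_sell(price=105, qty=10): fills=none; bids=[#4:2@97] asks=[#6:10@99 #5:10@100 #7:10@105]
After op 9 [order #8] limit_buy(price=103, qty=2): fills=#8x#6:2@99; bids=[#4:2@97] asks=[#6:8@99 #5:10@100 #7:10@105]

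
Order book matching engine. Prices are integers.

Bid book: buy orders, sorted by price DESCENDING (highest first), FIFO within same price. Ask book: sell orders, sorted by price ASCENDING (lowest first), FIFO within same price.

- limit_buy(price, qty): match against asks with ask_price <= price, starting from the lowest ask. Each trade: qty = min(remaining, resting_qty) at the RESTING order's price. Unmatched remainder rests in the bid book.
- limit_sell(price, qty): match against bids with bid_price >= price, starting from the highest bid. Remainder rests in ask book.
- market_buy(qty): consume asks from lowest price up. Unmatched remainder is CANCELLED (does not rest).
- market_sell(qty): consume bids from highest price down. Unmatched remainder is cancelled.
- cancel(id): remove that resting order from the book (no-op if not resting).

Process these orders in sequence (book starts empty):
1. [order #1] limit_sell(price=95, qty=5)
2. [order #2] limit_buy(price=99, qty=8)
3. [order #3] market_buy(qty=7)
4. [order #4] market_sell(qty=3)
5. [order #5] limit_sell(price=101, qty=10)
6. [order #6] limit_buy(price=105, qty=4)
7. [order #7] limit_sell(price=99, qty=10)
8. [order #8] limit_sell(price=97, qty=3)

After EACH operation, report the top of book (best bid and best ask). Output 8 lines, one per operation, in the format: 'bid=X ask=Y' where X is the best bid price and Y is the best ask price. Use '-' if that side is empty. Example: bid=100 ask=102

After op 1 [order #1] limit_sell(price=95, qty=5): fills=none; bids=[-] asks=[#1:5@95]
After op 2 [order #2] limit_buy(price=99, qty=8): fills=#2x#1:5@95; bids=[#2:3@99] asks=[-]
After op 3 [order #3] market_buy(qty=7): fills=none; bids=[#2:3@99] asks=[-]
After op 4 [order #4] market_sell(qty=3): fills=#2x#4:3@99; bids=[-] asks=[-]
After op 5 [order #5] limit_sell(price=101, qty=10): fills=none; bids=[-] asks=[#5:10@101]
After op 6 [order #6] limit_buy(price=105, qty=4): fills=#6x#5:4@101; bids=[-] asks=[#5:6@101]
After op 7 [order #7] limit_sell(price=99, qty=10): fills=none; bids=[-] asks=[#7:10@99 #5:6@101]
After op 8 [order #8] limit_sell(price=97, qty=3): fills=none; bids=[-] asks=[#8:3@97 #7:10@99 #5:6@101]

Answer: bid=- ask=95
bid=99 ask=-
bid=99 ask=-
bid=- ask=-
bid=- ask=101
bid=- ask=101
bid=- ask=99
bid=- ask=97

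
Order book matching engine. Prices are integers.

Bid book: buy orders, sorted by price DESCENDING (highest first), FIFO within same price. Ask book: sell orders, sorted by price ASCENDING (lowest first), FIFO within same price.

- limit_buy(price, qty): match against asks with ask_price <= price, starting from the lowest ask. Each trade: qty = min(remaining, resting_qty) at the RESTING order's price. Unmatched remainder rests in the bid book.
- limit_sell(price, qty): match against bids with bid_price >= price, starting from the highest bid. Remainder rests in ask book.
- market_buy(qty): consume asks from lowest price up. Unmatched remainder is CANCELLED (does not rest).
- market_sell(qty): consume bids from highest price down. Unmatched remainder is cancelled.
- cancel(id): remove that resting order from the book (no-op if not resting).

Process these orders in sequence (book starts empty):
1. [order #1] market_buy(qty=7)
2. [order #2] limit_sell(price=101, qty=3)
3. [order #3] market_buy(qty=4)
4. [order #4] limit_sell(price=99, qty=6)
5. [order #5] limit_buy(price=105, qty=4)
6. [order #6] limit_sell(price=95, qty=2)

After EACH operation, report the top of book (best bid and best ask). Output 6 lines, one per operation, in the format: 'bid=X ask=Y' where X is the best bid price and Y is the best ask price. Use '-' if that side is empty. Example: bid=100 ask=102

Answer: bid=- ask=-
bid=- ask=101
bid=- ask=-
bid=- ask=99
bid=- ask=99
bid=- ask=95

Derivation:
After op 1 [order #1] market_buy(qty=7): fills=none; bids=[-] asks=[-]
After op 2 [order #2] limit_sell(price=101, qty=3): fills=none; bids=[-] asks=[#2:3@101]
After op 3 [order #3] market_buy(qty=4): fills=#3x#2:3@101; bids=[-] asks=[-]
After op 4 [order #4] limit_sell(price=99, qty=6): fills=none; bids=[-] asks=[#4:6@99]
After op 5 [order #5] limit_buy(price=105, qty=4): fills=#5x#4:4@99; bids=[-] asks=[#4:2@99]
After op 6 [order #6] limit_sell(price=95, qty=2): fills=none; bids=[-] asks=[#6:2@95 #4:2@99]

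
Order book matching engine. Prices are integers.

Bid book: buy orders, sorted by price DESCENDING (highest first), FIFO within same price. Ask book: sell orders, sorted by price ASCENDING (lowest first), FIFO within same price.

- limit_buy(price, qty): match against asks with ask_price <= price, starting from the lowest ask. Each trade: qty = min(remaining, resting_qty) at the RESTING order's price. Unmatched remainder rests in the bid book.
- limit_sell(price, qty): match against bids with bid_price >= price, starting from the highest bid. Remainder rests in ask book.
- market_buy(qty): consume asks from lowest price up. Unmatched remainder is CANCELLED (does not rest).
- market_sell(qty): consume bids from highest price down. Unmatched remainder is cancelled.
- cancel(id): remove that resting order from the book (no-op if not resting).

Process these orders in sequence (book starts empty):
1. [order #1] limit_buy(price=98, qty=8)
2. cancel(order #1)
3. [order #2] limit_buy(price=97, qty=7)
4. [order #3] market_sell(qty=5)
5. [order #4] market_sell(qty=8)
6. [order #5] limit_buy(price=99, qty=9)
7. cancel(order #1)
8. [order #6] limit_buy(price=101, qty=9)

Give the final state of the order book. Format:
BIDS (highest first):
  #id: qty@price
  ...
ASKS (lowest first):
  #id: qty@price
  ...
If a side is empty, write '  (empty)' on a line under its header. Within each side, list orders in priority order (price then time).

After op 1 [order #1] limit_buy(price=98, qty=8): fills=none; bids=[#1:8@98] asks=[-]
After op 2 cancel(order #1): fills=none; bids=[-] asks=[-]
After op 3 [order #2] limit_buy(price=97, qty=7): fills=none; bids=[#2:7@97] asks=[-]
After op 4 [order #3] market_sell(qty=5): fills=#2x#3:5@97; bids=[#2:2@97] asks=[-]
After op 5 [order #4] market_sell(qty=8): fills=#2x#4:2@97; bids=[-] asks=[-]
After op 6 [order #5] limit_buy(price=99, qty=9): fills=none; bids=[#5:9@99] asks=[-]
After op 7 cancel(order #1): fills=none; bids=[#5:9@99] asks=[-]
After op 8 [order #6] limit_buy(price=101, qty=9): fills=none; bids=[#6:9@101 #5:9@99] asks=[-]

Answer: BIDS (highest first):
  #6: 9@101
  #5: 9@99
ASKS (lowest first):
  (empty)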